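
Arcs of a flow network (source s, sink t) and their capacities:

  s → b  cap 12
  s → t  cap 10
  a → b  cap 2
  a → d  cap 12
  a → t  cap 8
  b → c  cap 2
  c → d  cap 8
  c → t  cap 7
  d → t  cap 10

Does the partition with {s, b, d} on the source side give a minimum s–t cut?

Given cut capacity: 10 + 2 + 10 = 22.
Augment s→t: bottleneck 10, flow now 10.
Augment s→b→c→t: bottleneck 2, flow now 12.
No augmenting path remains; maximum flow = 12.
In the residual graph, reachable from s: {s, b}.
Min-cut edges: s→t (10), b→c (2); capacity 10 + 2 = 12.
Cut capacity 22 exceeds the max flow 12, so it is not minimum.

No — its capacity is 22, but the minimum cut has capacity 12.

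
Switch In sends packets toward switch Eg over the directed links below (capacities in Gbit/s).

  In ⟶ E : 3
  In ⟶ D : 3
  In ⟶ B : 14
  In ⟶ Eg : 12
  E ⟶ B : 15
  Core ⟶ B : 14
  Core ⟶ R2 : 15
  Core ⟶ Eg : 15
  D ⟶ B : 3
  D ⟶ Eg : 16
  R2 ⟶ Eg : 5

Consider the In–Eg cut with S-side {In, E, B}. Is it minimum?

Given cut capacity: 3 + 12 = 15.
Augment In→Eg: bottleneck 12, flow now 12.
Augment In→D→Eg: bottleneck 3, flow now 15.
No augmenting path remains; maximum flow = 15.
Cut capacity 15 equals the max flow, so it is a minimum cut.

Yes — it is a minimum cut (capacity 15).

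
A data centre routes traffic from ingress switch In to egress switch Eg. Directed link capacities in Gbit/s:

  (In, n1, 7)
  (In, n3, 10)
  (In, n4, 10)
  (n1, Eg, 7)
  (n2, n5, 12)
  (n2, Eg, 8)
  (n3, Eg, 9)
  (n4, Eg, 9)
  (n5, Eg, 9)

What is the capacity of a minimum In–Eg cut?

25

Augment In→n1→Eg: bottleneck 7, flow now 7.
Augment In→n3→Eg: bottleneck 9, flow now 16.
Augment In→n4→Eg: bottleneck 9, flow now 25.
No augmenting path remains; maximum flow = 25.
By max-flow min-cut, the minimum cut capacity equals the max flow.
In the residual graph, reachable from In: {In, n3, n4}.
Min-cut edges: In→n1 (7), n3→Eg (9), n4→Eg (9); capacity 7 + 9 + 9 = 25.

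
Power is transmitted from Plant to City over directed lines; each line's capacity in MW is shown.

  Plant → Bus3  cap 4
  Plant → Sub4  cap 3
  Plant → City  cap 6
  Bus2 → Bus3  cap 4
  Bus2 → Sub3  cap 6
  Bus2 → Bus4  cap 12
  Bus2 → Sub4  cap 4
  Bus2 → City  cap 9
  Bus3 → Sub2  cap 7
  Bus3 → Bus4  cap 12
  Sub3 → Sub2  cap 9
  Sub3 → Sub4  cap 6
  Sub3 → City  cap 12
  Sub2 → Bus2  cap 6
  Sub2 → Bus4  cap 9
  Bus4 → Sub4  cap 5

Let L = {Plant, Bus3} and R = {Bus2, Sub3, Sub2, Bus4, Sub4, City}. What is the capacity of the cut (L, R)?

Edges leaving {Plant, Bus3}: Plant→Sub4 (3), Plant→City (6), Bus3→Sub2 (7), Bus3→Bus4 (12).
Cut capacity = 3 + 6 + 7 + 12 = 28.

28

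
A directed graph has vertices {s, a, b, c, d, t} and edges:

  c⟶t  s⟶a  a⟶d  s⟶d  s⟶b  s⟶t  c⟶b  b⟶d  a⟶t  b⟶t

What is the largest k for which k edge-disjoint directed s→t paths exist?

3

Assign every edge capacity 1; by Menger, the answer equals the max flow.
Path s→t (+1); total 1.
Path s→a→t (+1); total 2.
Path s→b→t (+1); total 3.
No residual s→t path; max flow = 3.
Certifying cut of size 3: {s→a, s→b, s→t}.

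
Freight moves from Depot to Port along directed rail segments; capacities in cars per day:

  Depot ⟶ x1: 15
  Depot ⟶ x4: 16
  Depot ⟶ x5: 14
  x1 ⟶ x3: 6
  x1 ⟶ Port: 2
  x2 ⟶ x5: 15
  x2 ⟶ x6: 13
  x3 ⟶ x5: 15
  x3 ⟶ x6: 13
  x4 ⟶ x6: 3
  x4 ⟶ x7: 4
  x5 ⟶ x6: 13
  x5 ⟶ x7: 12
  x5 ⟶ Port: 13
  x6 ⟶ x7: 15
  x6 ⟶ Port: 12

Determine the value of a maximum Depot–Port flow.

25

Augment Depot→x1→Port: bottleneck 2, flow now 2.
Augment Depot→x5→Port: bottleneck 13, flow now 15.
Augment Depot→x4→x6→Port: bottleneck 3, flow now 18.
Augment Depot→x5→x6→Port: bottleneck 1, flow now 19.
Augment Depot→x1→x3→x6→Port: bottleneck 6, flow now 25.
No augmenting path remains; maximum flow = 25.
In the residual graph, reachable from Depot: {Depot, x1, x4, x7}.
Min-cut edges: Depot→x5 (14), x1→x3 (6), x1→Port (2), x4→x6 (3); capacity 14 + 6 + 2 + 3 = 25.
This cut is saturated, so no flow can exceed 25.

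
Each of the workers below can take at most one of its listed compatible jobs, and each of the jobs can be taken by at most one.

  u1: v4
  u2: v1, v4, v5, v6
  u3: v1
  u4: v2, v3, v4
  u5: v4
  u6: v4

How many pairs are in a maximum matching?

4

Unit-capacity flow: source→left, listed edges, right→sink; max matching = max flow.
Augmenting path u1→v4 (+1); matched 1.
Augmenting path u2→v1 (+1); matched 2.
Augmenting path u4→v2 (+1); matched 3.
Augmenting path u3→v1→u2→v5 (+1); matched 4.
No augmenting path remains; maximum matching = 4.
König certificate: {u2, u3, u4, v4} is a vertex cover of size 4 (every listed pair touches it), so no matching can be larger.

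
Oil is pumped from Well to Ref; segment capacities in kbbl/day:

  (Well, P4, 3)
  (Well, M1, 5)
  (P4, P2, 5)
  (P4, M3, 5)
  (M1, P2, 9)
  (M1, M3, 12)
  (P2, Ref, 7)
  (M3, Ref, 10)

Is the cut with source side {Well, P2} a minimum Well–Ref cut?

No — its capacity is 15, but the minimum cut has capacity 8.

Given cut capacity: 3 + 5 + 7 = 15.
Augment Well→P4→P2→Ref: bottleneck 3, flow now 3.
Augment Well→M1→P2→Ref: bottleneck 4, flow now 7.
Augment Well→M1→M3→Ref: bottleneck 1, flow now 8.
No augmenting path remains; maximum flow = 8.
In the residual graph, reachable from Well: {Well}.
Min-cut edges: Well→P4 (3), Well→M1 (5); capacity 3 + 5 = 8.
Cut capacity 15 exceeds the max flow 8, so it is not minimum.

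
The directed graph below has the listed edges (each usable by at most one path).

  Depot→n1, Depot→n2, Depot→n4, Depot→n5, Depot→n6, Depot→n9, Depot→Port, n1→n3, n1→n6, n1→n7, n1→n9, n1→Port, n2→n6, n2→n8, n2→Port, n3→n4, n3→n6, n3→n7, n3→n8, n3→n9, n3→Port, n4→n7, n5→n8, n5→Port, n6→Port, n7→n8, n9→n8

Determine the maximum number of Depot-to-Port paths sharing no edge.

Assign every edge capacity 1; by Menger, the answer equals the max flow.
Path Depot→Port (+1); total 1.
Path Depot→n1→Port (+1); total 2.
Path Depot→n2→Port (+1); total 3.
Path Depot→n5→Port (+1); total 4.
Path Depot→n6→Port (+1); total 5.
No residual Depot→Port path; max flow = 5.
Certifying cut of size 5: {Depot→Port, Depot→n1, Depot→n2, Depot→n5, Depot→n6}.

5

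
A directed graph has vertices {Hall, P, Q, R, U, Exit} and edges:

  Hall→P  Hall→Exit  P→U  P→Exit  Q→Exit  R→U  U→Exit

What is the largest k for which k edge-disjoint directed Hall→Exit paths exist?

2

Assign every edge capacity 1; by Menger, the answer equals the max flow.
Path Hall→Exit (+1); total 1.
Path Hall→P→Exit (+1); total 2.
No residual Hall→Exit path; max flow = 2.
Certifying cut of size 2: {Hall→Exit, Hall→P}.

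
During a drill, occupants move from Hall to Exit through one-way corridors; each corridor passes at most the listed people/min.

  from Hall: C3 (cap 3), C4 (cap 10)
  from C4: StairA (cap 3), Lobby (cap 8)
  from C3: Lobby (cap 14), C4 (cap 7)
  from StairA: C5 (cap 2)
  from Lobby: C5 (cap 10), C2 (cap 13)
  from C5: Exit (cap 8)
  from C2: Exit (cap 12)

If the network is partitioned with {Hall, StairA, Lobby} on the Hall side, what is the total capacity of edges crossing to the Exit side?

Edges leaving {Hall, StairA, Lobby}: Hall→C4 (10), Hall→C3 (3), StairA→C5 (2), Lobby→C5 (10), Lobby→C2 (13).
Cut capacity = 10 + 3 + 2 + 10 + 13 = 38.

38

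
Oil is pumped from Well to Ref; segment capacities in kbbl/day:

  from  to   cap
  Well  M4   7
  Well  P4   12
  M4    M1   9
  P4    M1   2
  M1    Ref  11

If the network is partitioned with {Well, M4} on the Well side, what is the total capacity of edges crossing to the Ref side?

Edges leaving {Well, M4}: Well→P4 (12), M4→M1 (9).
Cut capacity = 12 + 9 = 21.

21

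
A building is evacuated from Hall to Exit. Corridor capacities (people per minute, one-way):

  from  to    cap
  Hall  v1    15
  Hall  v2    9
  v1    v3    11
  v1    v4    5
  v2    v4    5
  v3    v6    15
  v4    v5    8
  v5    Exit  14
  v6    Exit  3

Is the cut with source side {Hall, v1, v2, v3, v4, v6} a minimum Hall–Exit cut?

Given cut capacity: 8 + 3 = 11.
Augment Hall→v1→v3→v6→Exit: bottleneck 3, flow now 3.
Augment Hall→v1→v4→v5→Exit: bottleneck 5, flow now 8.
Augment Hall→v2→v4→v5→Exit: bottleneck 3, flow now 11.
No augmenting path remains; maximum flow = 11.
Cut capacity 11 equals the max flow, so it is a minimum cut.

Yes — it is a minimum cut (capacity 11).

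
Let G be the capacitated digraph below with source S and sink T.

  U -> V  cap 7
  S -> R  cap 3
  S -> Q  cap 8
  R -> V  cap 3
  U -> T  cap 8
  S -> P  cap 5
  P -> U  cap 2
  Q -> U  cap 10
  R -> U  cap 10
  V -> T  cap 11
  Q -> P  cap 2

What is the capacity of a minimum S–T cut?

Augment S→P→U→T: bottleneck 2, flow now 2.
Augment S→Q→U→T: bottleneck 6, flow now 8.
Augment S→R→V→T: bottleneck 3, flow now 11.
Augment S→Q→U→V→T: bottleneck 2, flow now 13.
No augmenting path remains; maximum flow = 13.
By max-flow min-cut, the minimum cut capacity equals the max flow.
In the residual graph, reachable from S: {S, P}.
Min-cut edges: S→Q (8), S→R (3), P→U (2); capacity 8 + 3 + 2 = 13.

13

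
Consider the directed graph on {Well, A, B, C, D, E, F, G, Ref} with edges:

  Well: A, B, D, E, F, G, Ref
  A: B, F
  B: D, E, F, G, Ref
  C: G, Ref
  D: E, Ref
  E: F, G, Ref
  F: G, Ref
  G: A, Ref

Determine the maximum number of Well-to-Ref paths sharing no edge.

6

Assign every edge capacity 1; by Menger, the answer equals the max flow.
Path Well→Ref (+1); total 1.
Path Well→B→Ref (+1); total 2.
Path Well→D→Ref (+1); total 3.
Path Well→E→Ref (+1); total 4.
Path Well→F→Ref (+1); total 5.
Path Well→G→Ref (+1); total 6.
No residual Well→Ref path; max flow = 6.
Certifying cut of size 6: {B→Ref, D→Ref, E→Ref, F→Ref, G→Ref, Well→Ref}.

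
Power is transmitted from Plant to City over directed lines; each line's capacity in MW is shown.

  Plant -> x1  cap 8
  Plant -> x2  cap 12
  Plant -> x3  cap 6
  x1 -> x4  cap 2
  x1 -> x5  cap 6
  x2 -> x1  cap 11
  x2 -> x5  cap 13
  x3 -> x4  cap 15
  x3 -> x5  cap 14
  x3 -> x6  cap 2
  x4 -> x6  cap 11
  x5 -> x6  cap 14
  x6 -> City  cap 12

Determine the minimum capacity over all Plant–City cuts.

12

Augment Plant→x3→x6→City: bottleneck 2, flow now 2.
Augment Plant→x1→x4→x6→City: bottleneck 2, flow now 4.
Augment Plant→x1→x5→x6→City: bottleneck 6, flow now 10.
Augment Plant→x2→x5→x6→City: bottleneck 2, flow now 12.
No augmenting path remains; maximum flow = 12.
By max-flow min-cut, the minimum cut capacity equals the max flow.
In the residual graph, reachable from Plant: {Plant, x1, x2, x3, x4, x5, x6}.
Min-cut edges: x6→City (12); capacity 12 = 12.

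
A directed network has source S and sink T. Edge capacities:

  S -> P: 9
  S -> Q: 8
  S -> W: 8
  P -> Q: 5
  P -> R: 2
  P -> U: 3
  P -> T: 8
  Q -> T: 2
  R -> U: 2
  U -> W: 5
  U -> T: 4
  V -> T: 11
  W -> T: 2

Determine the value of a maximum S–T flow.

13

Augment S→P→T: bottleneck 8, flow now 8.
Augment S→Q→T: bottleneck 2, flow now 10.
Augment S→W→T: bottleneck 2, flow now 12.
Augment S→P→U→T: bottleneck 1, flow now 13.
No augmenting path remains; maximum flow = 13.
In the residual graph, reachable from S: {S, Q, W}.
Min-cut edges: S→P (9), Q→T (2), W→T (2); capacity 9 + 2 + 2 = 13.
This cut is saturated, so no flow can exceed 13.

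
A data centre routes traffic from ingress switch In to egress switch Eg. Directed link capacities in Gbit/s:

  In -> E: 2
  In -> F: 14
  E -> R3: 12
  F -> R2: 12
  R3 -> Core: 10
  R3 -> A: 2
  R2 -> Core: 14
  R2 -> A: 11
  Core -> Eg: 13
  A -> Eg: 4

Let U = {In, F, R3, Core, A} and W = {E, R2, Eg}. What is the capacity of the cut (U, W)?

31

Edges leaving {In, F, R3, Core, A}: In→E (2), F→R2 (12), Core→Eg (13), A→Eg (4).
Cut capacity = 2 + 12 + 13 + 4 = 31.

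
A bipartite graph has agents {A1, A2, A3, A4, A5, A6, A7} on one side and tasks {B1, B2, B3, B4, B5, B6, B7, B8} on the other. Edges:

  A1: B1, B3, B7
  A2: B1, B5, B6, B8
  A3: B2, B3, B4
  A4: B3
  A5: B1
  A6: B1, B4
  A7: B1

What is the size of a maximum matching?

Unit-capacity flow: source→left, listed edges, right→sink; max matching = max flow.
Augmenting path A1→B1 (+1); matched 1.
Augmenting path A2→B5 (+1); matched 2.
Augmenting path A3→B2 (+1); matched 3.
Augmenting path A4→B3 (+1); matched 4.
Augmenting path A6→B4 (+1); matched 5.
Augmenting path A5→B1→A1→B7 (+1); matched 6.
No augmenting path remains; maximum matching = 6.
König certificate: {A1, A2, A3, A4, A6, B1} is a vertex cover of size 6 (every listed pair touches it), so no matching can be larger.

6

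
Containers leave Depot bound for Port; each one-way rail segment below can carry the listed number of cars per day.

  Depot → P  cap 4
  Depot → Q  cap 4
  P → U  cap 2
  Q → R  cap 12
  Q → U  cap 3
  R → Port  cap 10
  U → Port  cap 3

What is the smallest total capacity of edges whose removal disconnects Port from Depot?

6

Augment Depot→P→U→Port: bottleneck 2, flow now 2.
Augment Depot→Q→R→Port: bottleneck 4, flow now 6.
No augmenting path remains; maximum flow = 6.
By max-flow min-cut, the minimum cut capacity equals the max flow.
In the residual graph, reachable from Depot: {Depot, P}.
Min-cut edges: Depot→Q (4), P→U (2); capacity 4 + 2 = 6.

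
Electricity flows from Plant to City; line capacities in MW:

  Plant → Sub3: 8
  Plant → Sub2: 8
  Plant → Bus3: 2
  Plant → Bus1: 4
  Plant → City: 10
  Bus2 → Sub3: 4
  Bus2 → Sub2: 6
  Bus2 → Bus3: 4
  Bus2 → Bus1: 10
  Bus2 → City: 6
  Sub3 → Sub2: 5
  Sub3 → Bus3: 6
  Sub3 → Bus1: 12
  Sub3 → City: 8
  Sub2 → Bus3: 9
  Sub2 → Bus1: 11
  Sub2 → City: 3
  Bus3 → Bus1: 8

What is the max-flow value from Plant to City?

21

Augment Plant→City: bottleneck 10, flow now 10.
Augment Plant→Sub3→City: bottleneck 8, flow now 18.
Augment Plant→Sub2→City: bottleneck 3, flow now 21.
No augmenting path remains; maximum flow = 21.
In the residual graph, reachable from Plant: {Plant, Sub2, Bus3, Bus1}.
Min-cut edges: Plant→Sub3 (8), Plant→City (10), Sub2→City (3); capacity 8 + 10 + 3 = 21.
This cut is saturated, so no flow can exceed 21.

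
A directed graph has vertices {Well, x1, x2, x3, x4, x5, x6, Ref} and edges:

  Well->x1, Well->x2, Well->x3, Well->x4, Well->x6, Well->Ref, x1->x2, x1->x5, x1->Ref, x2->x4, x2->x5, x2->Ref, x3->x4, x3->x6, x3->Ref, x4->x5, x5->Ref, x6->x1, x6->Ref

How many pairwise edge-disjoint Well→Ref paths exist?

6

Assign every edge capacity 1; by Menger, the answer equals the max flow.
Path Well→Ref (+1); total 1.
Path Well→x1→Ref (+1); total 2.
Path Well→x2→Ref (+1); total 3.
Path Well→x3→Ref (+1); total 4.
Path Well→x6→Ref (+1); total 5.
Path Well→x4→x5→Ref (+1); total 6.
No residual Well→Ref path; max flow = 6.
Certifying cut of size 6: {Well→Ref, Well→x1, Well→x2, Well→x3, Well→x4, Well→x6}.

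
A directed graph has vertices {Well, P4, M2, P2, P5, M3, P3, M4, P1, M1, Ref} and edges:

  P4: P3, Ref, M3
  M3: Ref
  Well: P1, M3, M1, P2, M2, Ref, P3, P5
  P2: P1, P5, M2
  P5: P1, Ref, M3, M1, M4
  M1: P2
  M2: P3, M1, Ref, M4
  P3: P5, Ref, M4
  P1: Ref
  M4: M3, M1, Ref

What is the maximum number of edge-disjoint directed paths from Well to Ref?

Assign every edge capacity 1; by Menger, the answer equals the max flow.
Path Well→Ref (+1); total 1.
Path Well→M2→Ref (+1); total 2.
Path Well→P5→Ref (+1); total 3.
Path Well→M3→Ref (+1); total 4.
Path Well→P3→Ref (+1); total 5.
Path Well→P1→Ref (+1); total 6.
Path Well→P2→M2→M4→Ref (+1); total 7.
No residual Well→Ref path; max flow = 7.
Certifying cut of size 7: {M2→Ref, M3→Ref, M4→Ref, P1→Ref, P3→Ref, P5→Ref, Well→Ref}.

7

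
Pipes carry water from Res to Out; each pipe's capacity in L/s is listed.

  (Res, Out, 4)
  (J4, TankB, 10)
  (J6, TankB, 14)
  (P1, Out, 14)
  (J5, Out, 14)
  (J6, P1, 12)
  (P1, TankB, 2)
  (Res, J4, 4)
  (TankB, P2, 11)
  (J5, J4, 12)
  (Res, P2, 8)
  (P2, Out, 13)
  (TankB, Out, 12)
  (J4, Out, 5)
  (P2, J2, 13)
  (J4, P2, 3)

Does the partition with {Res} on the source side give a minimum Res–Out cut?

Given cut capacity: 4 + 8 + 4 = 16.
Augment Res→Out: bottleneck 4, flow now 4.
Augment Res→J4→Out: bottleneck 4, flow now 8.
Augment Res→P2→Out: bottleneck 8, flow now 16.
No augmenting path remains; maximum flow = 16.
Cut capacity 16 equals the max flow, so it is a minimum cut.

Yes — it is a minimum cut (capacity 16).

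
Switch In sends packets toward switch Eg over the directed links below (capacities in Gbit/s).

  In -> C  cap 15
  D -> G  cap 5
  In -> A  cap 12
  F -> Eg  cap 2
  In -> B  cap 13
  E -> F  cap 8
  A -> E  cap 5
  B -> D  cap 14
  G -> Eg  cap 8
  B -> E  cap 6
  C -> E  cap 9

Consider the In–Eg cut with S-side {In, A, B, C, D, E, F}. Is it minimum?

Yes — it is a minimum cut (capacity 7).

Given cut capacity: 5 + 2 = 7.
Augment In→A→E→F→Eg: bottleneck 2, flow now 2.
Augment In→B→D→G→Eg: bottleneck 5, flow now 7.
No augmenting path remains; maximum flow = 7.
Cut capacity 7 equals the max flow, so it is a minimum cut.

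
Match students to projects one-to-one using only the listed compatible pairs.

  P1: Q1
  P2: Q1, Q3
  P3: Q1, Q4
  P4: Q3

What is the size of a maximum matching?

Unit-capacity flow: source→left, listed edges, right→sink; max matching = max flow.
Augmenting path P1→Q1 (+1); matched 1.
Augmenting path P2→Q3 (+1); matched 2.
Augmenting path P3→Q4 (+1); matched 3.
No augmenting path remains; maximum matching = 3.
König certificate: {P3, Q1, Q3} is a vertex cover of size 3 (every listed pair touches it), so no matching can be larger.

3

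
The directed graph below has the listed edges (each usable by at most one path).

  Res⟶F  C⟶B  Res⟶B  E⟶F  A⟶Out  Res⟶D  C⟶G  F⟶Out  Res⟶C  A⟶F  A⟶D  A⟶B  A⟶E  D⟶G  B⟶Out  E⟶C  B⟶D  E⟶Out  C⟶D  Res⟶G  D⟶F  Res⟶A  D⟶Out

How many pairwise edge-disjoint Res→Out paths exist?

4

Assign every edge capacity 1; by Menger, the answer equals the max flow.
Path Res→A→Out (+1); total 1.
Path Res→B→Out (+1); total 2.
Path Res→D→Out (+1); total 3.
Path Res→F→Out (+1); total 4.
No residual Res→Out path; max flow = 4.
Certifying cut of size 4: {B→Out, D→Out, F→Out, Res→A}.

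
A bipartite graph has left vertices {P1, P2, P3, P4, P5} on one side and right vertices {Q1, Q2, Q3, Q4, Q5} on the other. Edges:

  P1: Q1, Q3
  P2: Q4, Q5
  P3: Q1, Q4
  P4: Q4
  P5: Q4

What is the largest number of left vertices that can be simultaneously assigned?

Unit-capacity flow: source→left, listed edges, right→sink; max matching = max flow.
Augmenting path P1→Q1 (+1); matched 1.
Augmenting path P2→Q4 (+1); matched 2.
Augmenting path P3→Q1→P1→Q3 (+1); matched 3.
Augmenting path P4→Q4→P2→Q5 (+1); matched 4.
No augmenting path remains; maximum matching = 4.
König certificate: {P1, P2, P3, Q4} is a vertex cover of size 4 (every listed pair touches it), so no matching can be larger.

4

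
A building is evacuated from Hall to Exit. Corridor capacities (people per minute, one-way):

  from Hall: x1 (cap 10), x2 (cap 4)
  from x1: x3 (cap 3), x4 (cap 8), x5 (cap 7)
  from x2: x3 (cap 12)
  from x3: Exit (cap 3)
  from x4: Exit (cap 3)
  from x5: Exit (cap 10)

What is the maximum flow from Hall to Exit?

13

Augment Hall→x1→x3→Exit: bottleneck 3, flow now 3.
Augment Hall→x1→x4→Exit: bottleneck 3, flow now 6.
Augment Hall→x1→x5→Exit: bottleneck 4, flow now 10.
Augment Hall→x2→x3→x1→x5→Exit: bottleneck 3, flow now 13. (uses reverse residual edge)
No augmenting path remains; maximum flow = 13.
In the residual graph, reachable from Hall: {Hall, x2, x3}.
Min-cut edges: Hall→x1 (10), x3→Exit (3); capacity 10 + 3 = 13.
This cut is saturated, so no flow can exceed 13.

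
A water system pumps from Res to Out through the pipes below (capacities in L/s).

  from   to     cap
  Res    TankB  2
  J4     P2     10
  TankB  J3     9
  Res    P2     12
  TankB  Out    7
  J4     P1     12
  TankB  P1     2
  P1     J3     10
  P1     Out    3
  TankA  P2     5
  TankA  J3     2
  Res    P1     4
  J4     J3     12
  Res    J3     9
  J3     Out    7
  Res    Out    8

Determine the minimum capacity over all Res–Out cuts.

Augment Res→Out: bottleneck 8, flow now 8.
Augment Res→TankB→Out: bottleneck 2, flow now 10.
Augment Res→P1→Out: bottleneck 3, flow now 13.
Augment Res→J3→Out: bottleneck 7, flow now 20.
No augmenting path remains; maximum flow = 20.
By max-flow min-cut, the minimum cut capacity equals the max flow.
In the residual graph, reachable from Res: {Res, P1, J3, P2}.
Min-cut edges: Res→TankB (2), Res→Out (8), P1→Out (3), J3→Out (7); capacity 2 + 8 + 3 + 7 = 20.

20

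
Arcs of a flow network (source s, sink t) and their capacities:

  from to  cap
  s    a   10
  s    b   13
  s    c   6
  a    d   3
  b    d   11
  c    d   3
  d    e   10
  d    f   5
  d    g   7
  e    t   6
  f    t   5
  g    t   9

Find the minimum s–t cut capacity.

17

Augment s→a→d→e→t: bottleneck 3, flow now 3.
Augment s→b→d→e→t: bottleneck 3, flow now 6.
Augment s→b→d→f→t: bottleneck 5, flow now 11.
Augment s→b→d→g→t: bottleneck 3, flow now 14.
Augment s→c→d→g→t: bottleneck 3, flow now 17.
No augmenting path remains; maximum flow = 17.
By max-flow min-cut, the minimum cut capacity equals the max flow.
In the residual graph, reachable from s: {s, a, b, c}.
Min-cut edges: a→d (3), b→d (11), c→d (3); capacity 3 + 11 + 3 = 17.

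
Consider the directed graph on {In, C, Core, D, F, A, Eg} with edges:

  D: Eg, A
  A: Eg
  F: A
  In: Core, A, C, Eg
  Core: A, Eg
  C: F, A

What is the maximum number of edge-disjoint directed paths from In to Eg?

3

Assign every edge capacity 1; by Menger, the answer equals the max flow.
Path In→Eg (+1); total 1.
Path In→Core→Eg (+1); total 2.
Path In→A→Eg (+1); total 3.
No residual In→Eg path; max flow = 3.
Certifying cut of size 3: {A→Eg, In→Core, In→Eg}.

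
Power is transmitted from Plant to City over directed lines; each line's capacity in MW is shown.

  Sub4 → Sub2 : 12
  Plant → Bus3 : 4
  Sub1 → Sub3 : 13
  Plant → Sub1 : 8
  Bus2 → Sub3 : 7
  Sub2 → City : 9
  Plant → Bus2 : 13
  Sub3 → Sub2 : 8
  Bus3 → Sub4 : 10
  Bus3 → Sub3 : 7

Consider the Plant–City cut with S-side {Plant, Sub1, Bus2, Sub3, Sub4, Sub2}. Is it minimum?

Given cut capacity: 4 + 9 = 13.
Augment Plant→Sub1→Sub3→Sub2→City: bottleneck 8, flow now 8.
Augment Plant→Bus3→Sub4→Sub2→City: bottleneck 1, flow now 9.
No augmenting path remains; maximum flow = 9.
In the residual graph, reachable from Plant: {Plant, Sub1, Bus3, Bus2, Sub3, Sub4, Sub2}.
Min-cut edges: Sub2→City (9); capacity 9 = 9.
Cut capacity 13 exceeds the max flow 9, so it is not minimum.

No — its capacity is 13, but the minimum cut has capacity 9.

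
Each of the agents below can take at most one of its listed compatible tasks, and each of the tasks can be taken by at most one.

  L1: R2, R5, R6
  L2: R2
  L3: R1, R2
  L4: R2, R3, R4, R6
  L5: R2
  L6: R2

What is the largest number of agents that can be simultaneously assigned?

Unit-capacity flow: source→left, listed edges, right→sink; max matching = max flow.
Augmenting path L1→R2 (+1); matched 1.
Augmenting path L3→R1 (+1); matched 2.
Augmenting path L4→R3 (+1); matched 3.
Augmenting path L2→R2→L1→R5 (+1); matched 4.
No augmenting path remains; maximum matching = 4.
König certificate: {L1, L3, L4, R2} is a vertex cover of size 4 (every listed pair touches it), so no matching can be larger.

4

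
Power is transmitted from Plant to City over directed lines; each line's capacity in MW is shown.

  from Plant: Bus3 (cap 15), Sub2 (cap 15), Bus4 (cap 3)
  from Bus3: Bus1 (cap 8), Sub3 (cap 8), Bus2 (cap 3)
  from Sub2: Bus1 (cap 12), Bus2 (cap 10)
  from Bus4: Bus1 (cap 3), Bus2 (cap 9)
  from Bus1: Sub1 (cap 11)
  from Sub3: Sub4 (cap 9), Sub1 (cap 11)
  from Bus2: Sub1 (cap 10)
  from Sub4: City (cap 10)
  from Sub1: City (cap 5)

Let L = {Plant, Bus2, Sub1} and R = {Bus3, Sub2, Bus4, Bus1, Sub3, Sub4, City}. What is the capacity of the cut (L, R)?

38

Edges leaving {Plant, Bus2, Sub1}: Plant→Bus3 (15), Plant→Sub2 (15), Plant→Bus4 (3), Sub1→City (5).
Cut capacity = 15 + 15 + 3 + 5 = 38.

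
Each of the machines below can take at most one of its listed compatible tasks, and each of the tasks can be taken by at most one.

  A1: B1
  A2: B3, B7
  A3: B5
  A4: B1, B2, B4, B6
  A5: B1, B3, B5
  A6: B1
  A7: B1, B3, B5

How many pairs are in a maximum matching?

5

Unit-capacity flow: source→left, listed edges, right→sink; max matching = max flow.
Augmenting path A1→B1 (+1); matched 1.
Augmenting path A2→B3 (+1); matched 2.
Augmenting path A3→B5 (+1); matched 3.
Augmenting path A4→B2 (+1); matched 4.
Augmenting path A5→B3→A2→B7 (+1); matched 5.
No augmenting path remains; maximum matching = 5.
König certificate: {A2, A4, B1, B3, B5} is a vertex cover of size 5 (every listed pair touches it), so no matching can be larger.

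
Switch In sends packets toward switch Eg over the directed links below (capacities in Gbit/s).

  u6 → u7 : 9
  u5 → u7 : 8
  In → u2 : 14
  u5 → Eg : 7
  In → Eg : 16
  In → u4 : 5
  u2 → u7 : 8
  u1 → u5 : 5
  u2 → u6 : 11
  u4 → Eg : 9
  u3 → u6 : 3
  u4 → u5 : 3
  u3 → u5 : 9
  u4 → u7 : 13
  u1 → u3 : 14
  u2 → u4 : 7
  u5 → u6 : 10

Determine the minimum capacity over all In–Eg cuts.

Augment In→Eg: bottleneck 16, flow now 16.
Augment In→u4→Eg: bottleneck 5, flow now 21.
Augment In→u2→u4→Eg: bottleneck 4, flow now 25.
Augment In→u2→u4→u5→Eg: bottleneck 3, flow now 28.
No augmenting path remains; maximum flow = 28.
By max-flow min-cut, the minimum cut capacity equals the max flow.
In the residual graph, reachable from In: {In, u2, u6, u7}.
Min-cut edges: In→u4 (5), In→Eg (16), u2→u4 (7); capacity 5 + 16 + 7 = 28.

28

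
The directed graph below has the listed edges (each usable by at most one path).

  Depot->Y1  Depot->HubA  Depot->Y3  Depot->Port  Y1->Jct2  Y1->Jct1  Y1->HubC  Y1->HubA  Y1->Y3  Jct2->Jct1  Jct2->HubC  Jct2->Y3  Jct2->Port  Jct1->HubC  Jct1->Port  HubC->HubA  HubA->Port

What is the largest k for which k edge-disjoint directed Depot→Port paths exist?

3

Assign every edge capacity 1; by Menger, the answer equals the max flow.
Path Depot→Port (+1); total 1.
Path Depot→HubA→Port (+1); total 2.
Path Depot→Y1→Jct2→Port (+1); total 3.
No residual Depot→Port path; max flow = 3.
Certifying cut of size 3: {Depot→HubA, Depot→Port, Depot→Y1}.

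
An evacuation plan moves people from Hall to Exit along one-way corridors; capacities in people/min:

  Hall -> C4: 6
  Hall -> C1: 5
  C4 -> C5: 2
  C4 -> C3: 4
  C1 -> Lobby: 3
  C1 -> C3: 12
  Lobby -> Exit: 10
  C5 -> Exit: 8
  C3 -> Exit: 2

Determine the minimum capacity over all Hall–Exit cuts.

Augment Hall→C4→C5→Exit: bottleneck 2, flow now 2.
Augment Hall→C4→C3→Exit: bottleneck 2, flow now 4.
Augment Hall→C1→Lobby→Exit: bottleneck 3, flow now 7.
No augmenting path remains; maximum flow = 7.
By max-flow min-cut, the minimum cut capacity equals the max flow.
In the residual graph, reachable from Hall: {Hall, C4, C1, C3}.
Min-cut edges: C4→C5 (2), C1→Lobby (3), C3→Exit (2); capacity 2 + 3 + 2 = 7.

7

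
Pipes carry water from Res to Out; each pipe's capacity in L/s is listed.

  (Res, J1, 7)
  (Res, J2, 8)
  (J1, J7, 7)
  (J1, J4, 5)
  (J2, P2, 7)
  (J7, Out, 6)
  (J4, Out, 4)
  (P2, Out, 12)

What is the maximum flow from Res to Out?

14

Augment Res→J1→J7→Out: bottleneck 6, flow now 6.
Augment Res→J1→J4→Out: bottleneck 1, flow now 7.
Augment Res→J2→P2→Out: bottleneck 7, flow now 14.
No augmenting path remains; maximum flow = 14.
In the residual graph, reachable from Res: {Res, J2}.
Min-cut edges: Res→J1 (7), J2→P2 (7); capacity 7 + 7 = 14.
This cut is saturated, so no flow can exceed 14.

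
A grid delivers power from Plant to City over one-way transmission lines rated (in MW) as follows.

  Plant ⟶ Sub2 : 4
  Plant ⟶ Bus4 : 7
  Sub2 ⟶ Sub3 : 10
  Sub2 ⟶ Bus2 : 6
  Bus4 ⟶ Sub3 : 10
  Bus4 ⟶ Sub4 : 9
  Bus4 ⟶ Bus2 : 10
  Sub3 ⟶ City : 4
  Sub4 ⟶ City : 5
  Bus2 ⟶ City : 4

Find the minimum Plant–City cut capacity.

11

Augment Plant→Sub2→Sub3→City: bottleneck 4, flow now 4.
Augment Plant→Bus4→Sub4→City: bottleneck 5, flow now 9.
Augment Plant→Bus4→Bus2→City: bottleneck 2, flow now 11.
No augmenting path remains; maximum flow = 11.
By max-flow min-cut, the minimum cut capacity equals the max flow.
In the residual graph, reachable from Plant: {Plant}.
Min-cut edges: Plant→Sub2 (4), Plant→Bus4 (7); capacity 4 + 7 = 11.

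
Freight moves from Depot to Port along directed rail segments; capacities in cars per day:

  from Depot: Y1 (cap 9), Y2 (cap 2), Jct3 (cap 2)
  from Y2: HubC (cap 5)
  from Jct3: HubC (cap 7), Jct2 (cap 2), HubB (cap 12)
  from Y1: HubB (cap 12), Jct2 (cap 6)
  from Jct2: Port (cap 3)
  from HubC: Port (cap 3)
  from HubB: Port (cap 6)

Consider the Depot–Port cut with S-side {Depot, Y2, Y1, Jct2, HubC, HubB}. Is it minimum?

No — its capacity is 14, but the minimum cut has capacity 12.

Given cut capacity: 2 + 3 + 3 + 6 = 14.
Augment Depot→Y2→HubC→Port: bottleneck 2, flow now 2.
Augment Depot→Jct3→Jct2→Port: bottleneck 2, flow now 4.
Augment Depot→Y1→Jct2→Port: bottleneck 1, flow now 5.
Augment Depot→Y1→HubB→Port: bottleneck 6, flow now 11.
Augment Depot→Y1→Jct2→Jct3→HubC→Port: bottleneck 1, flow now 12. (uses reverse residual edge)
No augmenting path remains; maximum flow = 12.
In the residual graph, reachable from Depot: {Depot, Y2, Jct3, Y1, Jct2, HubC, HubB}.
Min-cut edges: Jct2→Port (3), HubC→Port (3), HubB→Port (6); capacity 3 + 3 + 6 = 12.
Cut capacity 14 exceeds the max flow 12, so it is not minimum.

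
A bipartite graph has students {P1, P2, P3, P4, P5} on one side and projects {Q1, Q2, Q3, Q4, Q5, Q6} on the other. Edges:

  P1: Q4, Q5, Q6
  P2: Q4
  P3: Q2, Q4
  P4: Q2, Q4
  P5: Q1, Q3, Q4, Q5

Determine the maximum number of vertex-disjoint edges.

Unit-capacity flow: source→left, listed edges, right→sink; max matching = max flow.
Augmenting path P1→Q4 (+1); matched 1.
Augmenting path P3→Q2 (+1); matched 2.
Augmenting path P5→Q1 (+1); matched 3.
Augmenting path P2→Q4→P1→Q5 (+1); matched 4.
No augmenting path remains; maximum matching = 4.
König certificate: {P1, P5, Q2, Q4} is a vertex cover of size 4 (every listed pair touches it), so no matching can be larger.

4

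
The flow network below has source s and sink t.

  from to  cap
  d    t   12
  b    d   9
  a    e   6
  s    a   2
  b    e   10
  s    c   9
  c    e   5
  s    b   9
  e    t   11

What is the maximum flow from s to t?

Augment s→a→e→t: bottleneck 2, flow now 2.
Augment s→b→d→t: bottleneck 9, flow now 11.
Augment s→c→e→t: bottleneck 5, flow now 16.
No augmenting path remains; maximum flow = 16.
In the residual graph, reachable from s: {s, c}.
Min-cut edges: s→a (2), s→b (9), c→e (5); capacity 2 + 9 + 5 = 16.
This cut is saturated, so no flow can exceed 16.

16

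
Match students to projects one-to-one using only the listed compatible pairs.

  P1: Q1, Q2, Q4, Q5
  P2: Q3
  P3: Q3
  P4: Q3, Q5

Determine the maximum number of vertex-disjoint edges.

Unit-capacity flow: source→left, listed edges, right→sink; max matching = max flow.
Augmenting path P1→Q1 (+1); matched 1.
Augmenting path P2→Q3 (+1); matched 2.
Augmenting path P4→Q5 (+1); matched 3.
No augmenting path remains; maximum matching = 3.
König certificate: {P1, P4, Q3} is a vertex cover of size 3 (every listed pair touches it), so no matching can be larger.

3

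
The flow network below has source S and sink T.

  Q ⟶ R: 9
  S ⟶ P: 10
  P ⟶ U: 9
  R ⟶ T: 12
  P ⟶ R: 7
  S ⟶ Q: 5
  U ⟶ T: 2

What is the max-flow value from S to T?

Augment S→P→R→T: bottleneck 7, flow now 7.
Augment S→P→U→T: bottleneck 2, flow now 9.
Augment S→Q→R→T: bottleneck 5, flow now 14.
No augmenting path remains; maximum flow = 14.
In the residual graph, reachable from S: {S, P, U}.
Min-cut edges: S→Q (5), P→R (7), U→T (2); capacity 5 + 7 + 2 = 14.
This cut is saturated, so no flow can exceed 14.

14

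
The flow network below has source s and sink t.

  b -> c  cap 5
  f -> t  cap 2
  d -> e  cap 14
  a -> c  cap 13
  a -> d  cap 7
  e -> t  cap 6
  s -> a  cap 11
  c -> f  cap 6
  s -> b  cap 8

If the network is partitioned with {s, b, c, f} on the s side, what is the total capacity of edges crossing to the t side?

Edges leaving {s, b, c, f}: s→a (11), f→t (2).
Cut capacity = 11 + 2 = 13.

13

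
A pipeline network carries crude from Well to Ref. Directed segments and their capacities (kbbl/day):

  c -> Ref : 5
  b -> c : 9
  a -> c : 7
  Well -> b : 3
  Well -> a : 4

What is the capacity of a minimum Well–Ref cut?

5

Augment Well→a→c→Ref: bottleneck 4, flow now 4.
Augment Well→b→c→Ref: bottleneck 1, flow now 5.
No augmenting path remains; maximum flow = 5.
By max-flow min-cut, the minimum cut capacity equals the max flow.
In the residual graph, reachable from Well: {Well, a, b, c}.
Min-cut edges: c→Ref (5); capacity 5 = 5.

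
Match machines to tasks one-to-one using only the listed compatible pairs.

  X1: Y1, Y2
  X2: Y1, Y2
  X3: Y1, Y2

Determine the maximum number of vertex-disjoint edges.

Unit-capacity flow: source→left, listed edges, right→sink; max matching = max flow.
Augmenting path X1→Y1 (+1); matched 1.
Augmenting path X2→Y2 (+1); matched 2.
No augmenting path remains; maximum matching = 2.
König certificate: {Y1, Y2} is a vertex cover of size 2 (every listed pair touches it), so no matching can be larger.

2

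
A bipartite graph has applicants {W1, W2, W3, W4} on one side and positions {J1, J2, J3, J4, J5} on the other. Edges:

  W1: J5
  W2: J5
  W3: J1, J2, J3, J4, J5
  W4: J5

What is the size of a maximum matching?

Unit-capacity flow: source→left, listed edges, right→sink; max matching = max flow.
Augmenting path W1→J5 (+1); matched 1.
Augmenting path W3→J1 (+1); matched 2.
No augmenting path remains; maximum matching = 2.
König certificate: {W3, J5} is a vertex cover of size 2 (every listed pair touches it), so no matching can be larger.

2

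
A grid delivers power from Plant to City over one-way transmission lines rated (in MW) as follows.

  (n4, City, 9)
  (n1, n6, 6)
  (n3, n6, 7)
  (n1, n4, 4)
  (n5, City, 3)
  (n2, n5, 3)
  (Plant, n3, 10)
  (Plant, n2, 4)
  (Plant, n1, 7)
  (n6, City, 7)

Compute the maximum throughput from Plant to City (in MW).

14

Augment Plant→n1→n4→City: bottleneck 4, flow now 4.
Augment Plant→n1→n6→City: bottleneck 3, flow now 7.
Augment Plant→n2→n5→City: bottleneck 3, flow now 10.
Augment Plant→n3→n6→City: bottleneck 4, flow now 14.
No augmenting path remains; maximum flow = 14.
In the residual graph, reachable from Plant: {Plant, n1, n2, n3, n6}.
Min-cut edges: n1→n4 (4), n2→n5 (3), n6→City (7); capacity 4 + 3 + 7 = 14.
This cut is saturated, so no flow can exceed 14.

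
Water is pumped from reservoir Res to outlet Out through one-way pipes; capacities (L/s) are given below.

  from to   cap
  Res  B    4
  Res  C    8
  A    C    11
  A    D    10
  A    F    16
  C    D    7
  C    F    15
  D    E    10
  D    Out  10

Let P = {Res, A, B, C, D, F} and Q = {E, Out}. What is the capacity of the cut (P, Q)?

20

Edges leaving {Res, A, B, C, D, F}: D→E (10), D→Out (10).
Cut capacity = 10 + 10 = 20.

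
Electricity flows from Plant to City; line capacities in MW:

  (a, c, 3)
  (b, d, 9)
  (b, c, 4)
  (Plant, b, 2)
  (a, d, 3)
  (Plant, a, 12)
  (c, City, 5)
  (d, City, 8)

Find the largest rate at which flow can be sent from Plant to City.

8

Augment Plant→a→c→City: bottleneck 3, flow now 3.
Augment Plant→a→d→City: bottleneck 3, flow now 6.
Augment Plant→b→c→City: bottleneck 2, flow now 8.
No augmenting path remains; maximum flow = 8.
In the residual graph, reachable from Plant: {Plant, a}.
Min-cut edges: Plant→b (2), a→c (3), a→d (3); capacity 2 + 3 + 3 = 8.
This cut is saturated, so no flow can exceed 8.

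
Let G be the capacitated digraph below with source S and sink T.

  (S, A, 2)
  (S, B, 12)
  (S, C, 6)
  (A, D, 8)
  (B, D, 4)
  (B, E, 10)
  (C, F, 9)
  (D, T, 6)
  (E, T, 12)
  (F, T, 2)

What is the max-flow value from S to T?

16

Augment S→A→D→T: bottleneck 2, flow now 2.
Augment S→B→D→T: bottleneck 4, flow now 6.
Augment S→B→E→T: bottleneck 8, flow now 14.
Augment S→C→F→T: bottleneck 2, flow now 16.
No augmenting path remains; maximum flow = 16.
In the residual graph, reachable from S: {S, C, F}.
Min-cut edges: S→A (2), S→B (12), F→T (2); capacity 2 + 12 + 2 = 16.
This cut is saturated, so no flow can exceed 16.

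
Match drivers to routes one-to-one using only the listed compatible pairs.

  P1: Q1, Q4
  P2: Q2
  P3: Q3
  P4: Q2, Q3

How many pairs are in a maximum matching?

3

Unit-capacity flow: source→left, listed edges, right→sink; max matching = max flow.
Augmenting path P1→Q1 (+1); matched 1.
Augmenting path P2→Q2 (+1); matched 2.
Augmenting path P3→Q3 (+1); matched 3.
No augmenting path remains; maximum matching = 3.
König certificate: {P1, Q2, Q3} is a vertex cover of size 3 (every listed pair touches it), so no matching can be larger.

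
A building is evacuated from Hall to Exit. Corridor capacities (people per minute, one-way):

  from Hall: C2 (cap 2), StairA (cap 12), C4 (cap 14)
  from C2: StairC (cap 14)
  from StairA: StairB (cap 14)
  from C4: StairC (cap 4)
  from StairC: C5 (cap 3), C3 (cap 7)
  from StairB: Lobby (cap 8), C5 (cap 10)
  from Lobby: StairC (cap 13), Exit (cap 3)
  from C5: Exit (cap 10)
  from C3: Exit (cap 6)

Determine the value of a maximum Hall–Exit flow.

Augment Hall→C2→StairC→C5→Exit: bottleneck 2, flow now 2.
Augment Hall→StairA→StairB→Lobby→Exit: bottleneck 3, flow now 5.
Augment Hall→StairA→StairB→C5→Exit: bottleneck 8, flow now 13.
Augment Hall→C4→StairC→C3→Exit: bottleneck 4, flow now 17.
Augment Hall→StairA→StairB→Lobby→StairC→C3→Exit: bottleneck 1, flow now 18.
No augmenting path remains; maximum flow = 18.
In the residual graph, reachable from Hall: {Hall, C4}.
Min-cut edges: Hall→C2 (2), Hall→StairA (12), C4→StairC (4); capacity 2 + 12 + 4 = 18.
This cut is saturated, so no flow can exceed 18.

18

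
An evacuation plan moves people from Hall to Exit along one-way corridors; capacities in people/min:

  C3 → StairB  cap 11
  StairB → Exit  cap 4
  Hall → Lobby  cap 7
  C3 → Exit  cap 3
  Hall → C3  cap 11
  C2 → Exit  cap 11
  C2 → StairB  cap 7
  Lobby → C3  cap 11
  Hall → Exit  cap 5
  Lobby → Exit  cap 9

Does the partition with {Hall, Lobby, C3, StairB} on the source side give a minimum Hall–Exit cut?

Given cut capacity: 5 + 9 + 3 + 4 = 21.
Augment Hall→Exit: bottleneck 5, flow now 5.
Augment Hall→Lobby→Exit: bottleneck 7, flow now 12.
Augment Hall→C3→Exit: bottleneck 3, flow now 15.
Augment Hall→C3→StairB→Exit: bottleneck 4, flow now 19.
No augmenting path remains; maximum flow = 19.
In the residual graph, reachable from Hall: {Hall, C3, StairB}.
Min-cut edges: Hall→Lobby (7), Hall→Exit (5), C3→Exit (3), StairB→Exit (4); capacity 7 + 5 + 3 + 4 = 19.
Cut capacity 21 exceeds the max flow 19, so it is not minimum.

No — its capacity is 21, but the minimum cut has capacity 19.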